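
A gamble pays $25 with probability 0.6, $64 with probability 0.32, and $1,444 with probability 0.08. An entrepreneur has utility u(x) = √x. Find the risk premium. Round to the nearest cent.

E[u] = 0.6·√25 + 0.32·√64 + 0.08·√1444 = 0.6·5 + 0.32·8 + 0.08·38 = 8.6
CE = (8.6)² = 73.96
Risk premium = EV − CE = 151 − 73.96 = 77.04

$77.04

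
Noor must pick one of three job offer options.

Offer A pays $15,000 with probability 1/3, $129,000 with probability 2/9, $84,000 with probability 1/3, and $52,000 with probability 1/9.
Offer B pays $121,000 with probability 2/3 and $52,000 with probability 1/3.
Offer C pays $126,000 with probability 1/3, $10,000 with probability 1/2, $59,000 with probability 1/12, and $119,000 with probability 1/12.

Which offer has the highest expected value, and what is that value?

Offer B ($98,000)

Offer A = 1/3 × 15000 + 2/9 × 129000 + 1/3 × 84000 + 1/9 × 52000 = 5000 + 28666.6667 + 28000 + 5777.7778 = 67444.4444
Offer B = 2/3 × 121000 + 1/3 × 52000 = 80666.6667 + 17333.3333 = 98000
Offer C = 1/3 × 126000 + 1/2 × 10000 + 1/12 × 59000 + 1/12 × 119000 = 42000 + 5000 + 4916.6667 + 9916.6667 = 61833.3333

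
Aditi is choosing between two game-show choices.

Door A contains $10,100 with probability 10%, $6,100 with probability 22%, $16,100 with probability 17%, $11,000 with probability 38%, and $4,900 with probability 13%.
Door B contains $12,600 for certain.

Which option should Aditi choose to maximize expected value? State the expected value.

Door B ($12,600)

Door A = 0.1 × 10100 + 0.22 × 6100 + 0.17 × 16100 + 0.38 × 11000 + 0.13 × 4900 = 1010 + 1342 + 2737 + 4180 + 637 = 9906
Door B: 12600 (certain)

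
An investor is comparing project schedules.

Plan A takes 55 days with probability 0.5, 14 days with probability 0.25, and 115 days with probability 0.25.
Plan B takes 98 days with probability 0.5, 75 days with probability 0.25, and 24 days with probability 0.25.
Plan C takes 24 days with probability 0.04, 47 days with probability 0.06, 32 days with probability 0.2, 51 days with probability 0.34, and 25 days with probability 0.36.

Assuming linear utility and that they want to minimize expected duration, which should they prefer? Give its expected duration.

Plan C (36.52 days)

Plan A = 0.5 × 55 + 0.25 × 14 + 0.25 × 115 = 27.5 + 3.5 + 28.75 = 59.75
Plan B = 0.5 × 98 + 0.25 × 75 + 0.25 × 24 = 49 + 18.75 + 6 = 73.75
Plan C = 0.04 × 24 + 0.06 × 47 + 0.2 × 32 + 0.34 × 51 + 0.36 × 25 = 0.96 + 2.82 + 6.4 + 17.34 + 9 = 36.52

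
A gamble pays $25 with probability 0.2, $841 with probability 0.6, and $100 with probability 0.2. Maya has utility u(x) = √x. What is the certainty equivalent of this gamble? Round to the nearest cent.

$416.16

E[u] = 0.2·√25 + 0.6·√841 + 0.2·√100 = 0.2·5 + 0.6·29 + 0.2·10 = 20.4
CE = (20.4)² = 416.16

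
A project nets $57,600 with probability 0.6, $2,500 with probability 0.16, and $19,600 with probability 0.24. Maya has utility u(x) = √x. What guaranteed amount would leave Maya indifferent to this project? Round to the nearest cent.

$34,447.36

E[u] = 0.6·√57600 + 0.16·√2500 + 0.24·√19600 = 0.6·240 + 0.16·50 + 0.24·140 = 185.6
CE = (185.6)² = 34447.36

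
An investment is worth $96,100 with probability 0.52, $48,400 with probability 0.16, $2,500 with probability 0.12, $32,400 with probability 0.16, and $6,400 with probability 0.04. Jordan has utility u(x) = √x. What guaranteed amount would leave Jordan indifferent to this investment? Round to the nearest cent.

E[u] = 0.52·√96100 + 0.16·√48400 + 0.12·√2500 + 0.16·√32400 + 0.04·√6400 = 0.52·310 + 0.16·220 + 0.12·50 + 0.16·180 + 0.04·80 = 234.4
CE = (234.4)² = 54943.36

$54,943.36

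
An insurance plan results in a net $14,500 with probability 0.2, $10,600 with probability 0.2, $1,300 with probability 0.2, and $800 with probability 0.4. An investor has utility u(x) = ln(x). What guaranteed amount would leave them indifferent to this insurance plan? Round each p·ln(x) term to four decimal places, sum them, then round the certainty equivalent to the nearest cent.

$2,638.33

E[u] = 0.2·ln(14500) + 0.2·ln(10600) + 0.2·ln(1300) + 0.4·ln(800) = 1.9164 + 1.8537 + 1.4340 + 2.6738 = 7.8779
CE = e^7.8779 ≈ 2638.33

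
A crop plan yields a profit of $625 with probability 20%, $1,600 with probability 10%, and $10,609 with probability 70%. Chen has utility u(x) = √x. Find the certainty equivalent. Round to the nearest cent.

E[u] = 0.2·√625 + 0.1·√1600 + 0.7·√10609 = 0.2·25 + 0.1·40 + 0.7·103 = 81.1
CE = (81.1)² = 6577.21

$6,577.21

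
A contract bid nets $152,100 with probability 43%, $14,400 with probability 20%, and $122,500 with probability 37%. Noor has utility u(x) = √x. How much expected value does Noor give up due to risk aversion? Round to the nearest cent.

E[u] = 0.43·√152100 + 0.2·√14400 + 0.37·√122500 = 0.43·390 + 0.2·120 + 0.37·350 = 321.2
CE = (321.2)² = 103169.44
Risk premium = EV − CE = 113608 − 103169.44 = 10438.56

$10,438.56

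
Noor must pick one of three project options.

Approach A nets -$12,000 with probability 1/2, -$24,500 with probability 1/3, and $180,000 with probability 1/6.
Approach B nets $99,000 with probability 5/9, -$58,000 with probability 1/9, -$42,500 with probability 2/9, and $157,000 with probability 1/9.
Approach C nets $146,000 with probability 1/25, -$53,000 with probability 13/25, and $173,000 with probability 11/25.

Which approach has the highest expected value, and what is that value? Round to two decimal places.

Approach B ($56,555.56)

Approach A = 1/2 × (-12000) + 1/3 × (-24500) + 1/6 × 180000 = -6000 − 8166.6667 + 30000 = 15833.3333
Approach B = 5/9 × 99000 + 1/9 × (-58000) + 2/9 × (-42500) + 1/9 × 157000 = 55000 − 6444.4444 − 9444.4444 + 17444.4444 = 56555.5556
Approach C = 1/25 × 146000 + 13/25 × (-53000) + 11/25 × 173000 = 5840 − 27560 + 76120 = 54400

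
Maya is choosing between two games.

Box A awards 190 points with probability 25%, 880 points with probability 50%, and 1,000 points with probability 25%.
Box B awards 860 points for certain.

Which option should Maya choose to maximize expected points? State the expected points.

Box A = 0.25 × 190 + 0.5 × 880 + 0.25 × 1000 = 47.5 + 440 + 250 = 737.5
Box B: 860 (certain)

Box B (860 points)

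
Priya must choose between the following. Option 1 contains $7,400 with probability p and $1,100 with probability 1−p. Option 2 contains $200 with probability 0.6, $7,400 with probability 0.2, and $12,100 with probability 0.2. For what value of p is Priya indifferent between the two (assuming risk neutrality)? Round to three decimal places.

p = 0.463

EV(Option 2) = 0.6 × 200 + 0.2 × 7400 + 0.2 × 12100 = 120 + 1480 + 2420 = 4020
p·7400 + (1−p)·1100 = 4020
6300p + 1100 = 4020
p = (4020 − 1100) / 6300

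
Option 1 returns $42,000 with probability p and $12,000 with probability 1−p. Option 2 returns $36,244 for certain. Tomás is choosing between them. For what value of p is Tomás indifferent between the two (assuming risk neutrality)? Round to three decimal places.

p = 0.808

p·42000 + (1−p)·12000 = 36244
30000p + 12000 = 36244
p = (36244 − 12000) / 30000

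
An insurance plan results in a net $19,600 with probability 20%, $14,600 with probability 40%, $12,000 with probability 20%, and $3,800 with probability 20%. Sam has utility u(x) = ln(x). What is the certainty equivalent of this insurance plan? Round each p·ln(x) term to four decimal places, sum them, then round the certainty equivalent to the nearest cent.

E[u] = 0.2·ln(19600) + 0.4·ln(14600) + 0.2·ln(12000) + 0.2·ln(3800) = 1.9767 + 3.8355 + 1.8785 + 1.6486 = 9.3393
CE = e^9.3393 ≈ 11376.44

$11,376.44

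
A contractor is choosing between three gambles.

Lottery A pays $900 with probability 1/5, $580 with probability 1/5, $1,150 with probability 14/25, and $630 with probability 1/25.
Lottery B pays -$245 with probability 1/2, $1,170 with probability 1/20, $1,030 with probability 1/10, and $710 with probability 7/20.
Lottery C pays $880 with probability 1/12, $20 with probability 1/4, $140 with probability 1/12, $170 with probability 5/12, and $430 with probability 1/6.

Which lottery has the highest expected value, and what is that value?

Lottery A ($965.20)

Lottery A = 1/5 × 900 + 1/5 × 580 + 14/25 × 1150 + 1/25 × 630 = 180 + 116 + 644 + 25.2 = 965.2
Lottery B = 1/2 × (-245) + 1/20 × 1170 + 1/10 × 1030 + 7/20 × 710 = -122.5 + 58.5 + 103 + 248.5 = 287.5
Lottery C = 1/12 × 880 + 1/4 × 20 + 1/12 × 140 + 5/12 × 170 + 1/6 × 430 = 73.3333 + 5 + 11.6667 + 70.8333 + 71.6667 = 232.5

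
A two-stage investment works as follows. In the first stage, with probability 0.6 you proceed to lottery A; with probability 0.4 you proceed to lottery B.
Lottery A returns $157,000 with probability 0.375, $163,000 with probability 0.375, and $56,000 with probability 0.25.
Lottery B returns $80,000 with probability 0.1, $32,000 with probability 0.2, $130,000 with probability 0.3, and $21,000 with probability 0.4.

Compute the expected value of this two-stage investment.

EV(A) = 0.375 × 157000 + 0.375 × 163000 + 0.25 × 56000 = 58875 + 61125 + 14000 = 134000
EV(B) = 0.1 × 80000 + 0.2 × 32000 + 0.3 × 130000 + 0.4 × 21000 = 8000 + 6400 + 39000 + 8400 = 61800
Overall = 0.6 × 134000 + 0.4 × 61800 = 80400 + 24720 = 105120

$105,120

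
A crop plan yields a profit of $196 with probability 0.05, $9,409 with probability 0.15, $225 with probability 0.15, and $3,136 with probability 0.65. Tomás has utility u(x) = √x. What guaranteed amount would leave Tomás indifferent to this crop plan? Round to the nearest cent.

E[u] = 0.05·√196 + 0.15·√9409 + 0.15·√225 + 0.65·√3136 = 0.05·14 + 0.15·97 + 0.15·15 + 0.65·56 = 53.9
CE = (53.9)² = 2905.21

$2,905.21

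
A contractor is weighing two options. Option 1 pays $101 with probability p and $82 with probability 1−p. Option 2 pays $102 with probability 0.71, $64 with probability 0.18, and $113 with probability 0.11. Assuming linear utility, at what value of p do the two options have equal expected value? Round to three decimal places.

p = 0.756

EV(Option 2) = 0.71 × 102 + 0.18 × 64 + 0.11 × 113 = 72.42 + 11.52 + 12.43 = 96.37
p·101 + (1−p)·82 = 96.37
19p + 82 = 96.37
p = (96.37 − 82) / 19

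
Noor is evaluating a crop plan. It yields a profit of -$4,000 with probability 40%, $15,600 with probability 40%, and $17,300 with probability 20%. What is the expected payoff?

$8,100

EV = 0.4 × (-4000) + 0.4 × 15600 + 0.2 × 17300 = -1600 + 6240 + 3460 = 8100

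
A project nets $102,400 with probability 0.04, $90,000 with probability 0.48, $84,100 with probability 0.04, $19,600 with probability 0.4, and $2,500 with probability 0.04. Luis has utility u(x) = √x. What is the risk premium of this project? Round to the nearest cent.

E[u] = 0.04·√102400 + 0.48·√90000 + 0.04·√84100 + 0.4·√19600 + 0.04·√2500 = 0.04·320 + 0.48·300 + 0.04·290 + 0.4·140 + 0.04·50 = 226.4
CE = (226.4)² = 51256.96
Risk premium = EV − CE = 58600 − 51256.96 = 7343.04

$7,343.04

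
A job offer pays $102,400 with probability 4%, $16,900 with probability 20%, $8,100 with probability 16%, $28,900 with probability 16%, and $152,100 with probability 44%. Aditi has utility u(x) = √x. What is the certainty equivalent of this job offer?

E[u] = 0.04·√102400 + 0.2·√16900 + 0.16·√8100 + 0.16·√28900 + 0.44·√152100 = 0.04·320 + 0.2·130 + 0.16·90 + 0.16·170 + 0.44·390 = 252
CE = (252)² = 63504

$63,504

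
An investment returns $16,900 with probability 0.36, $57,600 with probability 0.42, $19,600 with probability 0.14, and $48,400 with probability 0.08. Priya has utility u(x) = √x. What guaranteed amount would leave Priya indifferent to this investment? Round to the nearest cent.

E[u] = 0.36·√16900 + 0.42·√57600 + 0.14·√19600 + 0.08·√48400 = 0.36·130 + 0.42·240 + 0.14·140 + 0.08·220 = 184.8
CE = (184.8)² = 34151.04

$34,151.04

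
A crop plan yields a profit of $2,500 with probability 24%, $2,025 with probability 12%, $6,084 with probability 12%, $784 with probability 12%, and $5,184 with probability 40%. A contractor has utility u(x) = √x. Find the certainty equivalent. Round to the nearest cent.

$3,471.57

E[u] = 0.24·√2500 + 0.12·√2025 + 0.12·√6084 + 0.12·√784 + 0.4·√5184 = 0.24·50 + 0.12·45 + 0.12·78 + 0.12·28 + 0.4·72 = 58.92
CE = (58.92)² = 3471.5664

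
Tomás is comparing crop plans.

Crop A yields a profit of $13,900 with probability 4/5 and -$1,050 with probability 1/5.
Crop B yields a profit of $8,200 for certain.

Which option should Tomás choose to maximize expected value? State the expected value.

Crop A = 4/5 × 13900 + 1/5 × (-1050) = 11120 − 210 = 10910
Crop B: 8200 (certain)

Crop A ($10,910)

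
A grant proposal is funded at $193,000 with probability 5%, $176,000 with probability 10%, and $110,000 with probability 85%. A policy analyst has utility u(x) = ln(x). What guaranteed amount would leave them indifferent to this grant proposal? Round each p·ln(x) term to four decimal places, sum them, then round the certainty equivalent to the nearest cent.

E[u] = 0.05·ln(193000) + 0.1·ln(176000) + 0.85·ln(110000) = 0.6085 + 1.2078 + 9.8670 = 11.6833
CE = e^11.6833 ≈ 118574.89

$118,574.89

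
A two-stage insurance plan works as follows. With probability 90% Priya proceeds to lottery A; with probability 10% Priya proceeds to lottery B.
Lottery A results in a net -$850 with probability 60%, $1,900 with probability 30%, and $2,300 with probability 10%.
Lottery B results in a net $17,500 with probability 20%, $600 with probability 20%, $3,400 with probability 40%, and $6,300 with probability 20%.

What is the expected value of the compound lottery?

EV(A) = 0.6 × (-850) + 0.3 × 1900 + 0.1 × 2300 = -510 + 570 + 230 = 290
EV(B) = 0.2 × 17500 + 0.2 × 600 + 0.4 × 3400 + 0.2 × 6300 = 3500 + 120 + 1360 + 1260 = 6240
Overall = 0.9 × 290 + 0.1 × 6240 = 261 + 624 = 885

$885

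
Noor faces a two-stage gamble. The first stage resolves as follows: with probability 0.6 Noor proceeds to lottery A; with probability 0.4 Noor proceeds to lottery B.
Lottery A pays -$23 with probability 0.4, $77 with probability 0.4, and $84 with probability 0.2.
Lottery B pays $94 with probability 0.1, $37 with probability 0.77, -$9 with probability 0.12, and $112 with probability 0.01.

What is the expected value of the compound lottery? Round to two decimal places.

$38.21

EV(A) = 0.4 × (-23) + 0.4 × 77 + 0.2 × 84 = -9.2 + 30.8 + 16.8 = 38.4
EV(B) = 0.1 × 94 + 0.77 × 37 + 0.12 × (-9) + 0.01 × 112 = 9.4 + 28.49 − 1.08 + 1.12 = 37.93
Overall = 0.6 × 38.4 + 0.4 × 37.93 = 23.04 + 15.172 = 38.212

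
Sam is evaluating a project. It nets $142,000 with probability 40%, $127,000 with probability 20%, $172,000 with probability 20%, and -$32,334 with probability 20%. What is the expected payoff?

EV = 0.4 × 142000 + 0.2 × 127000 + 0.2 × 172000 + 0.2 × (-32334) = 56800 + 25400 + 34400 − 6466.8 = 110133.2

$110,133.20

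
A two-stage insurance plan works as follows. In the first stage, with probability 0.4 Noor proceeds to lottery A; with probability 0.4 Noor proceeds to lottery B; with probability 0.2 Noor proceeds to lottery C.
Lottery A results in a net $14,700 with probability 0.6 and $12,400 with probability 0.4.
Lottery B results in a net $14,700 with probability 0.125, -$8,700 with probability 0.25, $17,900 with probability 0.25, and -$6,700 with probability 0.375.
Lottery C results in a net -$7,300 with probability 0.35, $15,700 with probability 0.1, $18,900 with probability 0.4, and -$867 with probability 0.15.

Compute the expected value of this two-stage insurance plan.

EV(A) = 0.6 × 14700 + 0.4 × 12400 = 8820 + 4960 = 13780
EV(B) = 0.125 × 14700 + 0.25 × (-8700) + 0.25 × 17900 + 0.375 × (-6700) = 1837.5 − 2175 + 4475 − 2512.5 = 1625
EV(C) = 0.35 × (-7300) + 0.1 × 15700 + 0.4 × 18900 + 0.15 × (-867) = -2555 + 1570 + 7560 − 130.05 = 6444.95
Overall = 0.4 × 13780 + 0.4 × 1625 + 0.2 × 6444.95 = 5512 + 650 + 1288.99 = 7450.99

$7,450.99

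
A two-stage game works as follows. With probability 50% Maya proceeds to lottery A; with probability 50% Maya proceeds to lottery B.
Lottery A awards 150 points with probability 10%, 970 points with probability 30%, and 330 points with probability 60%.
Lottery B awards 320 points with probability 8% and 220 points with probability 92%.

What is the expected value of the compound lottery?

EV(A) = 0.1 × 150 + 0.3 × 970 + 0.6 × 330 = 15 + 291 + 198 = 504
EV(B) = 0.08 × 320 + 0.92 × 220 = 25.6 + 202.4 = 228
Overall = 0.5 × 504 + 0.5 × 228 = 252 + 114 = 366

366 points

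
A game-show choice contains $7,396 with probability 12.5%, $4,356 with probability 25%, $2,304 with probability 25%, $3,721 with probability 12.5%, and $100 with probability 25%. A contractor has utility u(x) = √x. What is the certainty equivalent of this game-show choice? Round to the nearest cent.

E[u] = 0.125·√7396 + 0.25·√4356 + 0.25·√2304 + 0.125·√3721 + 0.25·√100 = 0.125·86 + 0.25·66 + 0.25·48 + 0.125·61 + 0.25·10 = 49.375
CE = (49.375)² = 2437.890625

$2,437.89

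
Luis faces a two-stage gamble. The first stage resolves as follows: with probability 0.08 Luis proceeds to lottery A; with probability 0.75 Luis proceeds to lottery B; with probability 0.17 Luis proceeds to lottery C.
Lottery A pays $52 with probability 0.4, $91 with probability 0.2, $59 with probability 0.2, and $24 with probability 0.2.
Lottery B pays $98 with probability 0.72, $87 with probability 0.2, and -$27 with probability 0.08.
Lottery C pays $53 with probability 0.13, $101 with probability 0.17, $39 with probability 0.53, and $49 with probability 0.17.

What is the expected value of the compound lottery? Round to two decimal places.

$77.82

EV(A) = 0.4 × 52 + 0.2 × 91 + 0.2 × 59 + 0.2 × 24 = 20.8 + 18.2 + 11.8 + 4.8 = 55.6
EV(B) = 0.72 × 98 + 0.2 × 87 + 0.08 × (-27) = 70.56 + 17.4 − 2.16 = 85.8
EV(C) = 0.13 × 53 + 0.17 × 101 + 0.53 × 39 + 0.17 × 49 = 6.89 + 17.17 + 20.67 + 8.33 = 53.06
Overall = 0.08 × 55.6 + 0.75 × 85.8 + 0.17 × 53.06 = 4.448 + 64.35 + 9.0202 = 77.8182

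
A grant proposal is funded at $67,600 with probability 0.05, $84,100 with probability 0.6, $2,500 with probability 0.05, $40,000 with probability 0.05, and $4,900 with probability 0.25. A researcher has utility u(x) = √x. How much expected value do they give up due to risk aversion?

$10,101

E[u] = 0.05·√67600 + 0.6·√84100 + 0.05·√2500 + 0.05·√40000 + 0.25·√4900 = 0.05·260 + 0.6·290 + 0.05·50 + 0.05·200 + 0.25·70 = 217
CE = (217)² = 47089
Risk premium = EV − CE = 57190 − 47089 = 10101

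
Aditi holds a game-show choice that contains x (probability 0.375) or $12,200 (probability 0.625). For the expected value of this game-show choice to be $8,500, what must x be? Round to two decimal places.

0.375·x + 0.625·12200 = 8500
0.375·x = 8500 − 7625 = 875
x = 875 / 0.375 = 2333.3333

x = $2,333.33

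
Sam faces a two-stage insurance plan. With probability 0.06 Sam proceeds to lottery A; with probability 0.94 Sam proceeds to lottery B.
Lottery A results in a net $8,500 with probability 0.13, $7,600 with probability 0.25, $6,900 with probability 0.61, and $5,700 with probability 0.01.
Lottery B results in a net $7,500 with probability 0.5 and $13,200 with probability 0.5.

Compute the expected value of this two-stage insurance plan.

$10,165.26

EV(A) = 0.13 × 8500 + 0.25 × 7600 + 0.61 × 6900 + 0.01 × 5700 = 1105 + 1900 + 4209 + 57 = 7271
EV(B) = 0.5 × 7500 + 0.5 × 13200 = 3750 + 6600 = 10350
Overall = 0.06 × 7271 + 0.94 × 10350 = 436.26 + 9729 = 10165.26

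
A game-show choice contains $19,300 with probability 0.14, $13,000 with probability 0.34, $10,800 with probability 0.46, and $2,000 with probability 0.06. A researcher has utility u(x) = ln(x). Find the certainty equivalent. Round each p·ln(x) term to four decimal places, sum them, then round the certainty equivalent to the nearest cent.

E[u] = 0.14·ln(19300) + 0.34·ln(13000) + 0.46·ln(10800) + 0.06·ln(2000) = 1.3815 + 3.2207 + 4.2722 + 0.4561 = 9.3305
CE = e^9.3305 ≈ 11276.77

$11,276.77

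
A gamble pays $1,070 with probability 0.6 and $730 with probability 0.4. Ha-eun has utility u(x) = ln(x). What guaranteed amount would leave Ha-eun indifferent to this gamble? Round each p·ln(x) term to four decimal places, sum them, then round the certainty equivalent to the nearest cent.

E[u] = 0.6·ln(1070) + 0.4·ln(730) = 4.1852 + 2.6372 = 6.8224
CE = e^6.8224 ≈ 918.19

$918.19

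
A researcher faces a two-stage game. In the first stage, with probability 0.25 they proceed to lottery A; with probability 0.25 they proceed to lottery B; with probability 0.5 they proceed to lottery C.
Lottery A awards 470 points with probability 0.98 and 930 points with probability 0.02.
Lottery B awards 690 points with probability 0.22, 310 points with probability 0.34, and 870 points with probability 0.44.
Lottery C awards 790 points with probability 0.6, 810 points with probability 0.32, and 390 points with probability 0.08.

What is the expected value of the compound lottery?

662 points

EV(A) = 0.98 × 470 + 0.02 × 930 = 460.6 + 18.6 = 479.2
EV(B) = 0.22 × 690 + 0.34 × 310 + 0.44 × 870 = 151.8 + 105.4 + 382.8 = 640
EV(C) = 0.6 × 790 + 0.32 × 810 + 0.08 × 390 = 474 + 259.2 + 31.2 = 764.4
Overall = 0.25 × 479.2 + 0.25 × 640 + 0.5 × 764.4 = 119.8 + 160 + 382.2 = 662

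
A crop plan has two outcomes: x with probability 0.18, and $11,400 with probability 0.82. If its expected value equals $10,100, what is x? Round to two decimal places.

x = $4,177.78

0.18·x + 0.82·11400 = 10100
0.18·x = 10100 − 9348 = 752
x = 752 / 0.18 = 4177.7778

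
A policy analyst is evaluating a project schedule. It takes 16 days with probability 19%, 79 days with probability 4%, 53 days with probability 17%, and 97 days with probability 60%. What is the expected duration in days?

73.41 days

EV = 0.19 × 16 + 0.04 × 79 + 0.17 × 53 + 0.6 × 97 = 3.04 + 3.16 + 9.01 + 58.2 = 73.41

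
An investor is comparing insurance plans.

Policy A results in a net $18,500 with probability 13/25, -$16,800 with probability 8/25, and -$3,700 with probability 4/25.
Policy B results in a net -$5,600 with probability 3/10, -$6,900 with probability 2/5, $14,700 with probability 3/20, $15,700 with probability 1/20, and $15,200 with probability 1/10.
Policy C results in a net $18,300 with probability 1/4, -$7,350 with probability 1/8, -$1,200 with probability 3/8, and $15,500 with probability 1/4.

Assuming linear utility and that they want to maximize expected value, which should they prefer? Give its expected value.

Policy A = 13/25 × 18500 + 8/25 × (-16800) + 4/25 × (-3700) = 9620 − 5376 − 592 = 3652
Policy B = 3/10 × (-5600) + 2/5 × (-6900) + 3/20 × 14700 + 1/20 × 15700 + 1/10 × 15200 = -1680 − 2760 + 2205 + 785 + 1520 = 70
Policy C = 1/4 × 18300 + 1/8 × (-7350) + 3/8 × (-1200) + 1/4 × 15500 = 4575 − 918.75 − 450 + 3875 = 7081.25

Policy C ($7,081.25)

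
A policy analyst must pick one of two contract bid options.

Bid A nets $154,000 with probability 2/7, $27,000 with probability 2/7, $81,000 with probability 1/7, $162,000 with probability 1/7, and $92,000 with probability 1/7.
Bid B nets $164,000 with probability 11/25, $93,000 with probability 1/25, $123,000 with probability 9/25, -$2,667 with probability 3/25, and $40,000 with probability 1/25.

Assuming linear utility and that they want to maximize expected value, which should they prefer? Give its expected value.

Bid A = 2/7 × 154000 + 2/7 × 27000 + 1/7 × 81000 + 1/7 × 162000 + 1/7 × 92000 = 44000 + 7714.2857 + 11571.4286 + 23142.8571 + 13142.8571 = 99571.4286
Bid B = 11/25 × 164000 + 1/25 × 93000 + 9/25 × 123000 + 3/25 × (-2667) + 1/25 × 40000 = 72160 + 3720 + 44280 − 320.04 + 1600 = 121439.96

Bid B ($121,439.96)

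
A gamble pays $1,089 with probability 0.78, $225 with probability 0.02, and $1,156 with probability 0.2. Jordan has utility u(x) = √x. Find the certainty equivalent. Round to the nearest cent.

$1,078.47

E[u] = 0.78·√1089 + 0.02·√225 + 0.2·√1156 = 0.78·33 + 0.02·15 + 0.2·34 = 32.84
CE = (32.84)² = 1078.4656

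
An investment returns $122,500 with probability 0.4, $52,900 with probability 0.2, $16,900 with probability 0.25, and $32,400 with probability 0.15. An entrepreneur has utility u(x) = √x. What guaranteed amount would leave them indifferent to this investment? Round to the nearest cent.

E[u] = 0.4·√122500 + 0.2·√52900 + 0.25·√16900 + 0.15·√32400 = 0.4·350 + 0.2·230 + 0.25·130 + 0.15·180 = 245.5
CE = (245.5)² = 60270.25

$60,270.25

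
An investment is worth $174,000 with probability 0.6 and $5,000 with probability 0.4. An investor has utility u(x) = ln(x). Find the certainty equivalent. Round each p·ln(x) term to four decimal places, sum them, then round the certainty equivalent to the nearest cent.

E[u] = 0.6·ln(174000) + 0.4·ln(5000) = 7.2401 + 3.4069 = 10.6470
CE = e^10.6470 ≈ 42066.21

$42,066.21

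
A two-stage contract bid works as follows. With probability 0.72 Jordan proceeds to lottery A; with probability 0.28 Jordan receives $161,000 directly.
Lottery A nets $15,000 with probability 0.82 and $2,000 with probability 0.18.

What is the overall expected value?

$54,195.20

EV(A) = 0.82 × 15000 + 0.18 × 2000 = 12300 + 360 = 12660
Branch B: 161000 (certain)
Overall = 0.72 × 12660 + 0.28 × 161000 = 9115.2 + 45080 = 54195.2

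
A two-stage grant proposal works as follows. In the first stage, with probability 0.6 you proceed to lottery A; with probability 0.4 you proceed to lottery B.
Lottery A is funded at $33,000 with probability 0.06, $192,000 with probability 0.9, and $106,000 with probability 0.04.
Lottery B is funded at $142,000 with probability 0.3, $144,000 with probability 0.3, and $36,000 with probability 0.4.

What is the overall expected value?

$147,492

EV(A) = 0.06 × 33000 + 0.9 × 192000 + 0.04 × 106000 = 1980 + 172800 + 4240 = 179020
EV(B) = 0.3 × 142000 + 0.3 × 144000 + 0.4 × 36000 = 42600 + 43200 + 14400 = 100200
Overall = 0.6 × 179020 + 0.4 × 100200 = 107412 + 40080 = 147492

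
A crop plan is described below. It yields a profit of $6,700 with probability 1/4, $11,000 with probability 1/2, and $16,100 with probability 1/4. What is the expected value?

EV = 1/4 × 6700 + 1/2 × 11000 + 1/4 × 16100 = 1675 + 5500 + 4025 = 11200

$11,200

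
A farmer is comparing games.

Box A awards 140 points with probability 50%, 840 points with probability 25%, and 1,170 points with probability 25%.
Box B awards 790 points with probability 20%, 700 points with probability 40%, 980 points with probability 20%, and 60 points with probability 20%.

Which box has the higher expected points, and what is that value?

Box A = 0.5 × 140 + 0.25 × 840 + 0.25 × 1170 = 70 + 210 + 292.5 = 572.5
Box B = 0.2 × 790 + 0.4 × 700 + 0.2 × 980 + 0.2 × 60 = 158 + 280 + 196 + 12 = 646

Box B (646 points)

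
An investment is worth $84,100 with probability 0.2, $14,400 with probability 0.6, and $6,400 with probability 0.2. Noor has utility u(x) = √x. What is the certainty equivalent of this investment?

$21,316

E[u] = 0.2·√84100 + 0.6·√14400 + 0.2·√6400 = 0.2·290 + 0.6·120 + 0.2·80 = 146
CE = (146)² = 21316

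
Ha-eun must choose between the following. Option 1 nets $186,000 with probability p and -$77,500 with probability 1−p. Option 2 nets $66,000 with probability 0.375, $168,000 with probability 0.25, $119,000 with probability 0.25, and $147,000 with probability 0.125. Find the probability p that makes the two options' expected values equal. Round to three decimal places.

EV(Option 2) = 0.375 × 66000 + 0.25 × 168000 + 0.25 × 119000 + 0.125 × 147000 = 24750 + 42000 + 29750 + 18375 = 114875
p·186000 + (1−p)·(-77500) = 114875
263500p − 77500 = 114875
p = (114875 + 77500) / 263500

p = 0.730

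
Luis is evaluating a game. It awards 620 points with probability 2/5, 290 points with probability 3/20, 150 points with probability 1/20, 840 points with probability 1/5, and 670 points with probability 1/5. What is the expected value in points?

601 points

EV = 2/5 × 620 + 3/20 × 290 + 1/20 × 150 + 1/5 × 840 + 1/5 × 670 = 248 + 43.5 + 7.5 + 168 + 134 = 601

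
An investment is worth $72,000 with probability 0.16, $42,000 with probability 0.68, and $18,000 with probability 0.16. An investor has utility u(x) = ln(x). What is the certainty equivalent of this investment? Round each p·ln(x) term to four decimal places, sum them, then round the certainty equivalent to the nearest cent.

$39,978.62

E[u] = 0.16·ln(72000) + 0.68·ln(42000) + 0.16·ln(18000) = 1.7895 + 7.2389 + 1.5677 = 10.5961
CE = e^10.5961 ≈ 39978.62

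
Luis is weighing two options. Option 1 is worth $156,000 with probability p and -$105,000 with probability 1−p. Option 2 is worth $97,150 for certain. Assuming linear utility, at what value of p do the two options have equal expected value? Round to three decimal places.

p·156000 + (1−p)·(-105000) = 97150
261000p − 105000 = 97150
p = (97150 + 105000) / 261000

p = 0.775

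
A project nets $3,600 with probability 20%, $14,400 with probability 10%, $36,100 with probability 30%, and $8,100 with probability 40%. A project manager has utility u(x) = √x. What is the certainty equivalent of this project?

E[u] = 0.2·√3600 + 0.1·√14400 + 0.3·√36100 + 0.4·√8100 = 0.2·60 + 0.1·120 + 0.3·190 + 0.4·90 = 117
CE = (117)² = 13689

$13,689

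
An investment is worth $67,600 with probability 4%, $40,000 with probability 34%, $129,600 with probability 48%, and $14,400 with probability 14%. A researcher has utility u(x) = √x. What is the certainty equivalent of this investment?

E[u] = 0.04·√67600 + 0.34·√40000 + 0.48·√129600 + 0.14·√14400 = 0.04·260 + 0.34·200 + 0.48·360 + 0.14·120 = 268
CE = (268)² = 71824

$71,824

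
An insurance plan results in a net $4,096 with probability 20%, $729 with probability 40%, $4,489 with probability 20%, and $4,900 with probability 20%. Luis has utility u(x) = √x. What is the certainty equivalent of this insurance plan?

$2,601

E[u] = 0.2·√4096 + 0.4·√729 + 0.2·√4489 + 0.2·√4900 = 0.2·64 + 0.4·27 + 0.2·67 + 0.2·70 = 51
CE = (51)² = 2601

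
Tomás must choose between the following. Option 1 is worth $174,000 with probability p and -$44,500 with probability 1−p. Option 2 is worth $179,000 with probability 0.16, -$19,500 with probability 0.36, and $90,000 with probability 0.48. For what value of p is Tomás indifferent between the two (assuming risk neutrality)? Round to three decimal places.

p = 0.500

EV(Option 2) = 0.16 × 179000 + 0.36 × (-19500) + 0.48 × 90000 = 28640 − 7020 + 43200 = 64820
p·174000 + (1−p)·(-44500) = 64820
218500p − 44500 = 64820
p = (64820 + 44500) / 218500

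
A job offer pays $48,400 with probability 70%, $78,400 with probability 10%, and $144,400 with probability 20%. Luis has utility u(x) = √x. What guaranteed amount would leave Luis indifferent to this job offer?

E[u] = 0.7·√48400 + 0.1·√78400 + 0.2·√144400 = 0.7·220 + 0.1·280 + 0.2·380 = 258
CE = (258)² = 66564

$66,564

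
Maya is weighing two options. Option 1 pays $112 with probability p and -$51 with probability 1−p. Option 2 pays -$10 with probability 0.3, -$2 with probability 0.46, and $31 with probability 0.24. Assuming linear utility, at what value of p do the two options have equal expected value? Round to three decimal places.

EV(Option 2) = 0.3 × (-10) + 0.46 × (-2) + 0.24 × 31 = -3 − 0.92 + 7.44 = 3.52
p·112 + (1−p)·(-51) = 3.52
163p − 51 = 3.52
p = (3.52 + 51) / 163

p = 0.334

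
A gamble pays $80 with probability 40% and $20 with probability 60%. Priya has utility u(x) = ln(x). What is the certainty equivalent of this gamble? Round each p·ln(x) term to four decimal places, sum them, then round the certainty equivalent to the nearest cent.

E[u] = 0.4·ln(80) + 0.6·ln(20) = 1.7528 + 1.7974 = 3.5502
CE = e^3.5502 ≈ 34.82

$34.82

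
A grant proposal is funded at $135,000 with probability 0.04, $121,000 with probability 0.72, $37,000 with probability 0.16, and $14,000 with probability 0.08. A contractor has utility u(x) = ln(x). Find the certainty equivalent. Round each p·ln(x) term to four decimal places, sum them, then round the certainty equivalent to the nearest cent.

E[u] = 0.04·ln(135000) + 0.72·ln(121000) + 0.16·ln(37000) + 0.08·ln(14000) = 0.4725 + 8.4266 + 1.6830 + 0.7637 = 11.3458
CE = e^11.3458 ≈ 84609.34

$84,609.34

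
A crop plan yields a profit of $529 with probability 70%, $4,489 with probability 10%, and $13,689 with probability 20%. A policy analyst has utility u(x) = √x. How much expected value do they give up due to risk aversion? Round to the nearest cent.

E[u] = 0.7·√529 + 0.1·√4489 + 0.2·√13689 = 0.7·23 + 0.1·67 + 0.2·117 = 46.2
CE = (46.2)² = 2134.44
Risk premium = EV − CE = 3557 − 2134.44 = 1422.56

$1,422.56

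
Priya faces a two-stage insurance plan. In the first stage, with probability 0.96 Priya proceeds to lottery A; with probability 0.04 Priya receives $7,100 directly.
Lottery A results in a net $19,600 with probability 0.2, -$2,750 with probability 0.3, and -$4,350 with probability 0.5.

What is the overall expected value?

$1,167.20

EV(A) = 0.2 × 19600 + 0.3 × (-2750) + 0.5 × (-4350) = 3920 − 825 − 2175 = 920
Branch B: 7100 (certain)
Overall = 0.96 × 920 + 0.04 × 7100 = 883.2 + 284 = 1167.2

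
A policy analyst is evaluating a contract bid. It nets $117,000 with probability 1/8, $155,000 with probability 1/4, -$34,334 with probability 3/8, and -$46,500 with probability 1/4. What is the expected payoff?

$28,874.75

EV = 1/8 × 117000 + 1/4 × 155000 + 3/8 × (-34334) + 1/4 × (-46500) = 14625 + 38750 − 12875.25 − 11625 = 28874.75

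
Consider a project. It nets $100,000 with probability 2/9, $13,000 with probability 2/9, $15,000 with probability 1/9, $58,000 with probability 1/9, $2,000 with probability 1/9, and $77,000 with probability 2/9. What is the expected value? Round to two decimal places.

$50,555.56

EV = 2/9 × 100000 + 2/9 × 13000 + 1/9 × 15000 + 1/9 × 58000 + 1/9 × 2000 + 2/9 × 77000 = 22222.2222 + 2888.8889 + 1666.6667 + 6444.4444 + 222.2222 + 17111.1111 = 50555.5556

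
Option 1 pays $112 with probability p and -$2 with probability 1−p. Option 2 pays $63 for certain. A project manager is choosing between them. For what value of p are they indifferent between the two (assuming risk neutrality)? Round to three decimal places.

p·112 + (1−p)·(-2) = 63
114p − 2 = 63
p = (63 + 2) / 114

p = 0.570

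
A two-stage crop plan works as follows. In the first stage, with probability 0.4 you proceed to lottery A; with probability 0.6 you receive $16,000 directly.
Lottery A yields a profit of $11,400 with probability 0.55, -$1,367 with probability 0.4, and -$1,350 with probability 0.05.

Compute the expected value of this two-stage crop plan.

EV(A) = 0.55 × 11400 + 0.4 × (-1367) + 0.05 × (-1350) = 6270 − 546.8 − 67.5 = 5655.7
Branch B: 16000 (certain)
Overall = 0.4 × 5655.7 + 0.6 × 16000 = 2262.28 + 9600 = 11862.28

$11,862.28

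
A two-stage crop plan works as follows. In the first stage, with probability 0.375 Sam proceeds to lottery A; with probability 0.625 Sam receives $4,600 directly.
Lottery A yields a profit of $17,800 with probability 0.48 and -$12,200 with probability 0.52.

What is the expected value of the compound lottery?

EV(A) = 0.48 × 17800 + 0.52 × (-12200) = 8544 − 6344 = 2200
Branch B: 4600 (certain)
Overall = 0.375 × 2200 + 0.625 × 4600 = 825 + 2875 = 3700

$3,700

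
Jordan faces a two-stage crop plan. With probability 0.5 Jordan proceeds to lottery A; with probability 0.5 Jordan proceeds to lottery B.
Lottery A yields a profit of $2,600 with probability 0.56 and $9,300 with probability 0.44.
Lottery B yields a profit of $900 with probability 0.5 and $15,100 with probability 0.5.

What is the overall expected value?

EV(A) = 0.56 × 2600 + 0.44 × 9300 = 1456 + 4092 = 5548
EV(B) = 0.5 × 900 + 0.5 × 15100 = 450 + 7550 = 8000
Overall = 0.5 × 5548 + 0.5 × 8000 = 2774 + 4000 = 6774

$6,774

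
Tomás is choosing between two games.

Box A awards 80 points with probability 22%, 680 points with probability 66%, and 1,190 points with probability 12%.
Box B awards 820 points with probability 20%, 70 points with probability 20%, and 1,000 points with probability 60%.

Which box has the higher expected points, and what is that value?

Box A = 0.22 × 80 + 0.66 × 680 + 0.12 × 1190 = 17.6 + 448.8 + 142.8 = 609.2
Box B = 0.2 × 820 + 0.2 × 70 + 0.6 × 1000 = 164 + 14 + 600 = 778

Box B (778 points)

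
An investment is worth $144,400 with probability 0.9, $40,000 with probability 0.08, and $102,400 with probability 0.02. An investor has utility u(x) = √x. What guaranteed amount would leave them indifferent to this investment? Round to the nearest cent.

$132,787.36

E[u] = 0.9·√144400 + 0.08·√40000 + 0.02·√102400 = 0.9·380 + 0.08·200 + 0.02·320 = 364.4
CE = (364.4)² = 132787.36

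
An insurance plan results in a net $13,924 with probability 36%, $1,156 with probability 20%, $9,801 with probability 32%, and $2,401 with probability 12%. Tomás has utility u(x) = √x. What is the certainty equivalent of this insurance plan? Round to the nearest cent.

$7,541.19

E[u] = 0.36·√13924 + 0.2·√1156 + 0.32·√9801 + 0.12·√2401 = 0.36·118 + 0.2·34 + 0.32·99 + 0.12·49 = 86.84
CE = (86.84)² = 7541.1856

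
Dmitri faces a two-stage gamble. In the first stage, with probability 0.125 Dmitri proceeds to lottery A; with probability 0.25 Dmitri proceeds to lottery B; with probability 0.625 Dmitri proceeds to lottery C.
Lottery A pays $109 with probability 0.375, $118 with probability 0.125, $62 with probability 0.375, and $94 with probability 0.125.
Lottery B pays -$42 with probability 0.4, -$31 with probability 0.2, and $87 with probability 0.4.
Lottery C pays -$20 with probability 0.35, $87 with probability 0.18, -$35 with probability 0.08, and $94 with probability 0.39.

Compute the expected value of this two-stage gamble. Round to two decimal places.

EV(A) = 0.375 × 109 + 0.125 × 118 + 0.375 × 62 + 0.125 × 94 = 40.875 + 14.75 + 23.25 + 11.75 = 90.625
EV(B) = 0.4 × (-42) + 0.2 × (-31) + 0.4 × 87 = -16.8 − 6.2 + 34.8 = 11.8
EV(C) = 0.35 × (-20) + 0.18 × 87 + 0.08 × (-35) + 0.39 × 94 = -7 + 15.66 − 2.8 + 36.66 = 42.52
Overall = 0.125 × 90.625 + 0.25 × 11.8 + 0.625 × 42.52 = 11.328125 + 2.95 + 26.575 = 40.853125

$40.85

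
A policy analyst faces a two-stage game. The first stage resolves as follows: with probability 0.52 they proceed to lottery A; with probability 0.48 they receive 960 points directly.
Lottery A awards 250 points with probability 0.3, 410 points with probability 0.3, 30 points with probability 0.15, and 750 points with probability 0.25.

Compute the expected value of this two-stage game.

EV(A) = 0.3 × 250 + 0.3 × 410 + 0.15 × 30 + 0.25 × 750 = 75 + 123 + 4.5 + 187.5 = 390
Branch B: 960 (certain)
Overall = 0.52 × 390 + 0.48 × 960 = 202.8 + 460.8 = 663.6

663.6 points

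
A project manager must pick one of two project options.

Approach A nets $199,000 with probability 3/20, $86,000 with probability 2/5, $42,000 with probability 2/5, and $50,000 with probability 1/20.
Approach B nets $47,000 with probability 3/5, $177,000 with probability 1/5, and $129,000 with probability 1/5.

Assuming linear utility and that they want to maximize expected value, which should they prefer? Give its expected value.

Approach B ($89,400)

Approach A = 3/20 × 199000 + 2/5 × 86000 + 2/5 × 42000 + 1/20 × 50000 = 29850 + 34400 + 16800 + 2500 = 83550
Approach B = 3/5 × 47000 + 1/5 × 177000 + 1/5 × 129000 = 28200 + 35400 + 25800 = 89400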